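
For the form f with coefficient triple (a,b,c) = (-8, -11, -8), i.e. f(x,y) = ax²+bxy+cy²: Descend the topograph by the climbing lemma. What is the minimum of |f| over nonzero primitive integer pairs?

translate: b→-5 (≡11 mod 16), so (8,11,8)→(8,-5,5)
flip: (8,-5,5)→(5,5,8)
reduced (well bottom): (5,5,8) with a≤c, −a<b≤a
well minimum |f| = |-5| = 5 (negative-definite)

5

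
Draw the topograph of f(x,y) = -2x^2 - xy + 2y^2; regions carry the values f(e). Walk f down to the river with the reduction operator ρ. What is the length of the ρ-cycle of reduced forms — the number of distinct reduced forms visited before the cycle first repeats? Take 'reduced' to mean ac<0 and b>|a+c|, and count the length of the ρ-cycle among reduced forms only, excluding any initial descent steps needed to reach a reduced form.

D = 17, ⌊√D⌋ = 4
descent: ρ → (2,1,-2)  [lands on river]
river: ρ → (-2,3,1)
river: ρ → (1,3,-2)
river: ρ → (-2,1,2)
river: ρ → (2,3,-1)
river: ρ → (-1,3,2)
ρ-cycle length = 6 (tail of 1 descent step not counted)

6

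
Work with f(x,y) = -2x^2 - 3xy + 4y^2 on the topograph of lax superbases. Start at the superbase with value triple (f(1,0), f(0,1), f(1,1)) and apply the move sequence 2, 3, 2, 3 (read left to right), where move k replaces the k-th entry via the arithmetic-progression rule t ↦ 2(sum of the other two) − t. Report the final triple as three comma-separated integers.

start (-2,4,-1) = (f(1,0),f(0,1),f(1,1))
replace slot 2: 2·((-2)+(-1)) − 4 = -10 → (-2,-10,-1)
replace slot 3: 2·((-2)+(-10)) − (-1) = -23 → (-2,-10,-23)
replace slot 2: 2·((-2)+(-23)) − (-10) = -40 → (-2,-40,-23)
replace slot 3: 2·((-2)+(-40)) − (-23) = -61 → (-2,-40,-61)

-2,-40,-61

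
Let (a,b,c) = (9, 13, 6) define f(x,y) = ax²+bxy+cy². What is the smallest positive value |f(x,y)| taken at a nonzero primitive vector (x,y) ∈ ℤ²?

translate: b→-5 (≡13 mod 18), so (9,13,6)→(9,-5,2)
flip: (9,-5,2)→(2,5,9)
translate: b→1 (≡5 mod 4), so (2,5,9)→(2,1,6)
reduced (well bottom): (2,1,6) with a≤c, −a<b≤a
well minimum = a = 2

2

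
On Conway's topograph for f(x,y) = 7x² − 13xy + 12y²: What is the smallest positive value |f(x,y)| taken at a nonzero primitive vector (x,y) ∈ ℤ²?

translate: b→1 (≡-13 mod 14), so (7,-13,12)→(7,1,6)
flip: (7,1,6)→(6,-1,7)
reduced (well bottom): (6,-1,7) with a≤c, −a<b≤a
well minimum = a = 6

6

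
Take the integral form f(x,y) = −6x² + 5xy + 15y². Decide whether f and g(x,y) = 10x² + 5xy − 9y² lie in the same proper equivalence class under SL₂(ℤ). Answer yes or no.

D₁ = 385, D₂ = 385
river cycle of f (length 12): (-6, 17, 4), (4, 15, -10), (-10, 5, 9), (9, 13, -6), (-6, 11, 11), (11, 11, -6), (-6, 13, 9), (9, 5, -10), (-10, 15, 4), (4, 17, -6), … (2 more)
river cycle of g (length 12): (-9, 13, 6), (6, 11, -11), (-11, 11, 6), (6, 13, -9), (-9, 5, 10), (10, 15, -4), (-4, 17, 6), (6, 19, -1), (-1, 19, 6), (6, 17, -4), … (2 more)
cycles differ ⇒ inequivalent

no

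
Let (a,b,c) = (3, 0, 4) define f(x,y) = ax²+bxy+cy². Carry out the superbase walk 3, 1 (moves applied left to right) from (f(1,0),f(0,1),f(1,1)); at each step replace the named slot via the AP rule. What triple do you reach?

start (3,4,7) = (f(1,0),f(0,1),f(1,1))
replace slot 3: 2·(3+4) − 7 = 7 → (3,4,7)
replace slot 1: 2·(4+7) − 3 = 19 → (19,4,7)

19,4,7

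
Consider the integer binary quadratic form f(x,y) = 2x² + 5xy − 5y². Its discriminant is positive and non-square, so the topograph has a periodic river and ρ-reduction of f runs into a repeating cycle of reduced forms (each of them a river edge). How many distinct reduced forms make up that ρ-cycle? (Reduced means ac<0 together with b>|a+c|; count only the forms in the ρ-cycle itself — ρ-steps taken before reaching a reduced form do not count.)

D = 65, ⌊√D⌋ = 8
river: ρ → (-5,5,2)
river: ρ → (2,7,-2)
river: ρ → (-2,5,5)
river: ρ → (5,5,-2)
river: ρ → (-2,7,2)
river: ρ → (2,5,-5)
ρ-cycle length = 6 (tail of 0 descent steps not counted)

6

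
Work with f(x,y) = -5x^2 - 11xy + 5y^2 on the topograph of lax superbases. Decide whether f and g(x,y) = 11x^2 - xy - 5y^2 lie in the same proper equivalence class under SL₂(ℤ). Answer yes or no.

D₁ = 221, D₂ = 221
river cycle of f (length 4): (5, 11, -5), (-5, 9, 7), (7, 5, -7), (-7, 9, 5)
river cycle of g (length 4): (-5, 11, 5), (5, 9, -7), (-7, 5, 7), (7, 9, -5)
cycles differ ⇒ inequivalent

no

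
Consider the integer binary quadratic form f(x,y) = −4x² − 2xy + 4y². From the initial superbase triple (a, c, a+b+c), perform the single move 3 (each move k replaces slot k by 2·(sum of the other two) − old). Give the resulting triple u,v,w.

start (-4,4,-2) = (f(1,0),f(0,1),f(1,1))
replace slot 3: 2·((-4)+4) − (-2) = 2 → (-4,4,2)

-4,4,2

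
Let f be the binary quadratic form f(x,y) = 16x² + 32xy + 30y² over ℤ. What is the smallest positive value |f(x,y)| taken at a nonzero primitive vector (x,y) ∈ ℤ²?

translate: b→0 (≡32 mod 32), so (16,32,30)→(16,0,14)
flip: (16,0,14)→(14,0,16)
reduced (well bottom): (14,0,16) with a≤c, −a<b≤a
well minimum = a = 14

14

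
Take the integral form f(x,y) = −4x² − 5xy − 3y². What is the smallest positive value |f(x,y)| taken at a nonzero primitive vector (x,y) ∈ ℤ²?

translate: b→-3 (≡5 mod 8), so (4,5,3)→(4,-3,2)
flip: (4,-3,2)→(2,3,4)
translate: b→-1 (≡3 mod 4), so (2,3,4)→(2,-1,3)
reduced (well bottom): (2,-1,3) with a≤c, −a<b≤a
well minimum |f| = |-2| = 2 (negative-definite)

2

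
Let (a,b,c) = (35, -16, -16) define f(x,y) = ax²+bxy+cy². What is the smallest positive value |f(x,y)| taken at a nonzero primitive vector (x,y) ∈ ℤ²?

descent: ρ → (-16,48,3)  [lands on river]
river: ρ → (3,48,-16)
closes: descent 1, river 2
min |a| on river = 3

3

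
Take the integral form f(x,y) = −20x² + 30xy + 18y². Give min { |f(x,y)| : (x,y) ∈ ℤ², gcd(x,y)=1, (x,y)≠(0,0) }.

river: ρ → (18,42,-8)
river: ρ → (-8,38,28)
river: ρ → (28,18,-18)
river: ρ → (-18,18,28)
river: ρ → (28,38,-8)
river: ρ → (-8,42,18)
river: ρ → (18,30,-20)
river: ρ → (-20,10,28)
river: ρ → (28,46,-2)
river: ρ → (-2,46,28)
river: ρ → (28,10,-20)
river: ρ → (-20,30,18)
closes: descent 0, river 12
min |a| on river = 2

2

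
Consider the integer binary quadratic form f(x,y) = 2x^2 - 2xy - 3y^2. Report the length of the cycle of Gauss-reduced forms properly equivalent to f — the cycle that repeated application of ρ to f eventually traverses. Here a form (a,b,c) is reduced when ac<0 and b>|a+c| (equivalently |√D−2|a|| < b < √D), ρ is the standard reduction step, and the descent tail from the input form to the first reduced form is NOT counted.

D = 28, ⌊√D⌋ = 5
descent: ρ → (-3,2,2)  [lands on river]
river: ρ → (2,2,-3)
river: ρ → (-3,4,1)
river: ρ → (1,4,-3)
ρ-cycle length = 4 (tail of 1 descent step not counted)

4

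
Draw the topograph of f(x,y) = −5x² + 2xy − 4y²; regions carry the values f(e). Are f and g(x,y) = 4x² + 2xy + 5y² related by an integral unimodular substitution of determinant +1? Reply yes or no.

D₁ = -76, D₂ = -76
f is negative-definite; reduce −f:
−f: flip: (5,-2,4)→(4,2,5)
−f: reduced (well bottom): (4,2,5) with a≤c, −a<b≤a
flip sign back: reduced form of f is (-4,-2,-5)
g: reduced (well bottom): (4,2,5) with a≤c, −a<b≤a
reduced forms (-4, -2, -5) vs (4, 2, 5) ⇒ inequivalent

no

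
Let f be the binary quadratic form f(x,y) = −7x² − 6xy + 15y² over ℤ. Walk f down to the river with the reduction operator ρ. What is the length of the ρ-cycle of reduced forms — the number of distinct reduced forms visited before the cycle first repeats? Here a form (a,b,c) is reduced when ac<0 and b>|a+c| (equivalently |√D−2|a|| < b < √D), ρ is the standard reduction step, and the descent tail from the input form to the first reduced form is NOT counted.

D = 456, ⌊√D⌋ = 21
descent: ρ → (15,6,-7)
descent: ρ → (-7,8,14)  [lands on river]
river: ρ → (14,20,-1)
river: ρ → (-1,20,14)
river: ρ → (14,8,-7)
river: ρ → (-7,20,2)
river: ρ → (2,20,-7)
ρ-cycle length = 6 (tail of 2 descent steps not counted)

6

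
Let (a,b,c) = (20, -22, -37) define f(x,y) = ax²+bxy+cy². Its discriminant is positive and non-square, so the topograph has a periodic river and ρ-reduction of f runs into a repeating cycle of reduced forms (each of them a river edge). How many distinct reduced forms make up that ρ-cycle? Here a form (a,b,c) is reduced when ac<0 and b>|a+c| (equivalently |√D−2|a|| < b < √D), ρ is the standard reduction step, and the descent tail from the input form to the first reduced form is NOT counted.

D = 3444, ⌊√D⌋ = 58
descent: ρ → (-37,22,20)  [lands on river]
river: ρ → (20,58,-1)
river: ρ → (-1,58,20)
river: ρ → (20,22,-37)
river: ρ → (-37,52,5)
river: ρ → (5,58,-4)
river: ρ → (-4,54,33)
river: ρ → (33,12,-25)
river: ρ → (-25,38,20)
river: ρ → (20,42,-21)
river: ρ → (-21,42,20)
river: ρ → (20,38,-25)
river: ρ → (-25,12,33)
river: ρ → (33,54,-4)
river: ρ → (-4,58,5)
river: ρ → (5,52,-37)
ρ-cycle length = 16 (tail of 1 descent step not counted)

16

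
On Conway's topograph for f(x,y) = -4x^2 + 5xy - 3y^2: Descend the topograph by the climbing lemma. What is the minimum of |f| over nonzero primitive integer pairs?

translate: b→3 (≡-5 mod 8), so (4,-5,3)→(4,3,2)
flip: (4,3,2)→(2,-3,4)
translate: b→1 (≡-3 mod 4), so (2,-3,4)→(2,1,3)
reduced (well bottom): (2,1,3) with a≤c, −a<b≤a
well minimum |f| = |-2| = 2 (negative-definite)

2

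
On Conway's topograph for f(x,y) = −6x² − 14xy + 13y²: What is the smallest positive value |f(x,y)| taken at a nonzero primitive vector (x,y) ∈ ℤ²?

descent: ρ → (13,14,-6)  [lands on river]
river: ρ → (-6,22,1)
river: ρ → (1,22,-6)
river: ρ → (-6,14,13)
river: ρ → (13,12,-7)
river: ρ → (-7,16,9)
river: ρ → (9,20,-3)
river: ρ → (-3,22,2)
river: ρ → (2,22,-3)
river: ρ → (-3,20,9)
river: ρ → (9,16,-7)
river: ρ → (-7,12,13)
closes: descent 1, river 12
min |a| on river = 1

1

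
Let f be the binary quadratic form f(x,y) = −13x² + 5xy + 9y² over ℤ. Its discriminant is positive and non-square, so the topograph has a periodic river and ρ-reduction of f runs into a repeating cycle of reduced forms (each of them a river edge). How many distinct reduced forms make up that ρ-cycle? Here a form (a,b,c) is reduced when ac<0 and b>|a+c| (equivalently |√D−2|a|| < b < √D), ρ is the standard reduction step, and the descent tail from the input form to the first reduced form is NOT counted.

D = 493, ⌊√D⌋ = 22
river: ρ → (9,13,-9)
river: ρ → (-9,5,13)
river: ρ → (13,21,-1)
river: ρ → (-1,21,13)
river: ρ → (13,5,-9)
river: ρ → (-9,13,9)
river: ρ → (9,5,-13)
river: ρ → (-13,21,1)
river: ρ → (1,21,-13)
river: ρ → (-13,5,9)
ρ-cycle length = 10 (tail of 0 descent steps not counted)

10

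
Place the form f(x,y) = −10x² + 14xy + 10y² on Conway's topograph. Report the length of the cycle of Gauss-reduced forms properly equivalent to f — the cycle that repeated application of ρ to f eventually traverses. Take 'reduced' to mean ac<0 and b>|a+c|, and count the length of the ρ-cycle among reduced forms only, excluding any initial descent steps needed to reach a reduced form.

D = 596, ⌊√D⌋ = 24
river: ρ → (10,6,-14)
river: ρ → (-14,22,2)
river: ρ → (2,22,-14)
river: ρ → (-14,6,10)
river: ρ → (10,14,-10)
river: ρ → (-10,6,14)
river: ρ → (14,22,-2)
river: ρ → (-2,22,14)
river: ρ → (14,6,-10)
river: ρ → (-10,14,10)
ρ-cycle length = 10 (tail of 0 descent steps not counted)

10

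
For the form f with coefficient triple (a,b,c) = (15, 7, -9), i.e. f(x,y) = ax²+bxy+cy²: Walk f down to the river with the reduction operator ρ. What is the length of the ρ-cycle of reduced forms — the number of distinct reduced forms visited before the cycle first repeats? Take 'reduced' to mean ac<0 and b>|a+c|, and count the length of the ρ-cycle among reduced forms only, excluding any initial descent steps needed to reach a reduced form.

D = 589, ⌊√D⌋ = 24
river: ρ → (-9,11,13)
river: ρ → (13,15,-7)
river: ρ → (-7,13,15)
river: ρ → (15,17,-5)
river: ρ → (-5,23,3)
river: ρ → (3,19,-19)
river: ρ → (-19,19,3)
river: ρ → (3,23,-5)
river: ρ → (-5,17,15)
river: ρ → (15,13,-7)
river: ρ → (-7,15,13)
river: ρ → (13,11,-9)
river: ρ → (-9,7,15)
river: ρ → (15,23,-1)
river: ρ → (-1,23,15)
river: ρ → (15,7,-9)
ρ-cycle length = 16 (tail of 0 descent steps not counted)

16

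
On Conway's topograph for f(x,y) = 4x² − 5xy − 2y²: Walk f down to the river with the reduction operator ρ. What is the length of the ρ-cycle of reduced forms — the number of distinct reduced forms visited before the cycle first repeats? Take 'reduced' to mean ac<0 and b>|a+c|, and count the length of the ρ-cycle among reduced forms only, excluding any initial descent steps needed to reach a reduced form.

D = 57, ⌊√D⌋ = 7
descent: ρ → (-2,5,4)  [lands on river]
river: ρ → (4,3,-3)
river: ρ → (-3,3,4)
river: ρ → (4,5,-2)
river: ρ → (-2,7,1)
river: ρ → (1,7,-2)
ρ-cycle length = 6 (tail of 1 descent step not counted)

6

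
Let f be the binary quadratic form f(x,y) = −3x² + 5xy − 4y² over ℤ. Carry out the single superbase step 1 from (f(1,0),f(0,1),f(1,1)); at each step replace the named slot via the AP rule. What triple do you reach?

start (-3,-4,-2) = (f(1,0),f(0,1),f(1,1))
replace slot 1: 2·((-4)+(-2)) − (-3) = -9 → (-9,-4,-2)

-9,-4,-2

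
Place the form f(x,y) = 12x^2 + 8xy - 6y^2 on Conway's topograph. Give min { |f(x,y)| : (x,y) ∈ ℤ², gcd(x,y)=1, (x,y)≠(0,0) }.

river: ρ → (-6,16,4)
river: ρ → (4,16,-6)
river: ρ → (-6,8,12)
river: ρ → (12,16,-2)
river: ρ → (-2,16,12)
river: ρ → (12,8,-6)
closes: descent 0, river 6
min |a| on river = 2

2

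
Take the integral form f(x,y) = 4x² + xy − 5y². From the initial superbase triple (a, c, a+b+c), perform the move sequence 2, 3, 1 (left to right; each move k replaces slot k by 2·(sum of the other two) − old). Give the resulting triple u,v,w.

start (4,-5,0) = (f(1,0),f(0,1),f(1,1))
replace slot 2: 2·(4+0) − (-5) = 13 → (4,13,0)
replace slot 3: 2·(4+13) − 0 = 34 → (4,13,34)
replace slot 1: 2·(13+34) − 4 = 90 → (90,13,34)

90,13,34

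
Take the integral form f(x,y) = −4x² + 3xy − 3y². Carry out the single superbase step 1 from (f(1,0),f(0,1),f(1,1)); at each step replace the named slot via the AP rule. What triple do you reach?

start (-4,-3,-4) = (f(1,0),f(0,1),f(1,1))
replace slot 1: 2·((-3)+(-4)) − (-4) = -10 → (-10,-3,-4)

-10,-3,-4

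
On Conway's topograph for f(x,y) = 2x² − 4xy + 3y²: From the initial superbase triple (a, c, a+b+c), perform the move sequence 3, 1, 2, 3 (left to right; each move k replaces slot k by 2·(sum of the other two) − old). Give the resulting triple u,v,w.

start (2,3,1) = (f(1,0),f(0,1),f(1,1))
replace slot 3: 2·(2+3) − 1 = 9 → (2,3,9)
replace slot 1: 2·(3+9) − 2 = 22 → (22,3,9)
replace slot 2: 2·(22+9) − 3 = 59 → (22,59,9)
replace slot 3: 2·(22+59) − 9 = 153 → (22,59,153)

22,59,153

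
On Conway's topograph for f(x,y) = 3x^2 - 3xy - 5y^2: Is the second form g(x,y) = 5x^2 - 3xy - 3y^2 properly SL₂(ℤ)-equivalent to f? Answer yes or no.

D₁ = 69, D₂ = 69
river cycle of f (length 4): (-5, 3, 3), (3, 3, -5), (-5, 7, 1), (1, 7, -5)
river cycle of g (length 4): (-3, 3, 5), (5, 7, -1), (-1, 7, 5), (5, 3, -3)
cycles differ ⇒ inequivalent

no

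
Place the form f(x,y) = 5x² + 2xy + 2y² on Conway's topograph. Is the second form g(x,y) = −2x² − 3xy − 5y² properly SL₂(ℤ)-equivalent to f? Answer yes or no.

D₁ = -36, D₂ = -31
discriminants differ ⇒ not SL₂(ℤ)-equivalent

no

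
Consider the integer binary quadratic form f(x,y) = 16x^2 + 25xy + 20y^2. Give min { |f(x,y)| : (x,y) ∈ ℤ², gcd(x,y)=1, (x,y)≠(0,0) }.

translate: b→-7 (≡25 mod 32), so (16,25,20)→(16,-7,11)
flip: (16,-7,11)→(11,7,16)
reduced (well bottom): (11,7,16) with a≤c, −a<b≤a
well minimum = a = 11

11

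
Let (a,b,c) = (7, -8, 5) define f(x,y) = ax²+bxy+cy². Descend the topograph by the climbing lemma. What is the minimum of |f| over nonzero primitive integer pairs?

translate: b→6 (≡-8 mod 14), so (7,-8,5)→(7,6,4)
flip: (7,6,4)→(4,-6,7)
translate: b→2 (≡-6 mod 8), so (4,-6,7)→(4,2,5)
reduced (well bottom): (4,2,5) with a≤c, −a<b≤a
well minimum = a = 4

4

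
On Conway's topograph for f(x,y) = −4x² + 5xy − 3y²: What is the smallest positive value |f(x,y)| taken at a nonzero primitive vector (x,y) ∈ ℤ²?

translate: b→3 (≡-5 mod 8), so (4,-5,3)→(4,3,2)
flip: (4,3,2)→(2,-3,4)
translate: b→1 (≡-3 mod 4), so (2,-3,4)→(2,1,3)
reduced (well bottom): (2,1,3) with a≤c, −a<b≤a
well minimum |f| = |-2| = 2 (negative-definite)

2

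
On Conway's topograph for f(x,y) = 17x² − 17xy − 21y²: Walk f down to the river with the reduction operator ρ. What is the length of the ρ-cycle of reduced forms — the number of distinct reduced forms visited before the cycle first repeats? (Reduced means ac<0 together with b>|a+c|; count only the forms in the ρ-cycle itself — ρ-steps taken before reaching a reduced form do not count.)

D = 1717, ⌊√D⌋ = 41
descent: ρ → (-21,17,17)  [lands on river]
river: ρ → (17,17,-21)
river: ρ → (-21,25,13)
river: ρ → (13,27,-19)
river: ρ → (-19,11,21)
river: ρ → (21,31,-9)
river: ρ → (-9,41,1)
river: ρ → (1,41,-9)
river: ρ → (-9,31,21)
river: ρ → (21,11,-19)
river: ρ → (-19,27,13)
river: ρ → (13,25,-21)
ρ-cycle length = 12 (tail of 1 descent step not counted)

12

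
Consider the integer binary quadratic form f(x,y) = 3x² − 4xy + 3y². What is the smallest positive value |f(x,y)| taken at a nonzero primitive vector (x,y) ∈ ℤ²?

translate: b→2 (≡-4 mod 6), so (3,-4,3)→(3,2,2)
flip: (3,2,2)→(2,-2,3)
translate: b→2 (≡-2 mod 4), so (2,-2,3)→(2,2,3)
reduced (well bottom): (2,2,3) with a≤c, −a<b≤a
well minimum = a = 2

2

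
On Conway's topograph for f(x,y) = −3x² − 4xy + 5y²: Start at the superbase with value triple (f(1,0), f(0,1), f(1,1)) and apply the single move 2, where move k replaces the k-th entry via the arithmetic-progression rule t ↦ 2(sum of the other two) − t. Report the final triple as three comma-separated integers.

start (-3,5,-2) = (f(1,0),f(0,1),f(1,1))
replace slot 2: 2·((-3)+(-2)) − 5 = -15 → (-3,-15,-2)

-3,-15,-2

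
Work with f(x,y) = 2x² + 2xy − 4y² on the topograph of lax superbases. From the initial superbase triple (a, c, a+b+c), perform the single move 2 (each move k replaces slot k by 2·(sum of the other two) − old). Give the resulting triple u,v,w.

start (2,-4,0) = (f(1,0),f(0,1),f(1,1))
replace slot 2: 2·(2+0) − (-4) = 8 → (2,8,0)

2,8,0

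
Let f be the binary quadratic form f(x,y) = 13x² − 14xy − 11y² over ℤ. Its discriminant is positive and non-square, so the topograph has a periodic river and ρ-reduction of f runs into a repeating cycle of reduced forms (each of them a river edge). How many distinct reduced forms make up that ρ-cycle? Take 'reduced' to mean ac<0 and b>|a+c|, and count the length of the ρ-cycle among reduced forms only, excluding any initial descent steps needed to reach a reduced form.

D = 768, ⌊√D⌋ = 27
descent: ρ → (-11,14,13)  [lands on river]
river: ρ → (13,12,-12)
river: ρ → (-12,12,13)
river: ρ → (13,14,-11)
river: ρ → (-11,8,16)
river: ρ → (16,24,-3)
river: ρ → (-3,24,16)
river: ρ → (16,8,-11)
ρ-cycle length = 8 (tail of 1 descent step not counted)

8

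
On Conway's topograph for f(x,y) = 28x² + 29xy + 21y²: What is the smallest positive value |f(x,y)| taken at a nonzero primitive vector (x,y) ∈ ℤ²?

translate: b→-27 (≡29 mod 56), so (28,29,21)→(28,-27,20)
flip: (28,-27,20)→(20,27,28)
translate: b→-13 (≡27 mod 40), so (20,27,28)→(20,-13,21)
reduced (well bottom): (20,-13,21) with a≤c, −a<b≤a
well minimum = a = 20

20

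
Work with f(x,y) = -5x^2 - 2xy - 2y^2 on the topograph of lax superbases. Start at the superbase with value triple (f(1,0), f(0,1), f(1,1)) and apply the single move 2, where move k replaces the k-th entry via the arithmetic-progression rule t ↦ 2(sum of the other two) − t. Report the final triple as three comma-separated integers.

start (-5,-2,-9) = (f(1,0),f(0,1),f(1,1))
replace slot 2: 2·((-5)+(-9)) − (-2) = -26 → (-5,-26,-9)

-5,-26,-9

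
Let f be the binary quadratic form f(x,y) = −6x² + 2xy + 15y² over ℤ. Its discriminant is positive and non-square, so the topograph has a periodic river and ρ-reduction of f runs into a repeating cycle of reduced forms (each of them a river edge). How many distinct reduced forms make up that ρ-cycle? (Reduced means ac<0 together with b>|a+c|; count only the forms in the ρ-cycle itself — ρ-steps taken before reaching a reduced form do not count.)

D = 364, ⌊√D⌋ = 19
descent: ρ → (15,-2,-6)
descent: ρ → (-6,14,7)  [lands on river]
river: ρ → (7,14,-6)
river: ρ → (-6,10,11)
river: ρ → (11,12,-5)
river: ρ → (-5,18,2)
river: ρ → (2,18,-5)
river: ρ → (-5,12,11)
river: ρ → (11,10,-6)
ρ-cycle length = 8 (tail of 2 descent steps not counted)

8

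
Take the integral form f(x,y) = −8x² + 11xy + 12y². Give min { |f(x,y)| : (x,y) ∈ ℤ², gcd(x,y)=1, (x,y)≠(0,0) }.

river: ρ → (12,13,-7)
river: ρ → (-7,15,10)
river: ρ → (10,5,-12)
river: ρ → (-12,19,3)
river: ρ → (3,17,-18)
river: ρ → (-18,19,2)
river: ρ → (2,21,-8)
river: ρ → (-8,11,12)
closes: descent 0, river 8
min |a| on river = 2

2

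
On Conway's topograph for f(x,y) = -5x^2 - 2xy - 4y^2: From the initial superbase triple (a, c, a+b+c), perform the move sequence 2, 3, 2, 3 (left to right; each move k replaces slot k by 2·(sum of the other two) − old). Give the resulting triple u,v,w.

start (-5,-4,-11) = (f(1,0),f(0,1),f(1,1))
replace slot 2: 2·((-5)+(-11)) − (-4) = -28 → (-5,-28,-11)
replace slot 3: 2·((-5)+(-28)) − (-11) = -55 → (-5,-28,-55)
replace slot 2: 2·((-5)+(-55)) − (-28) = -92 → (-5,-92,-55)
replace slot 3: 2·((-5)+(-92)) − (-55) = -139 → (-5,-92,-139)

-5,-92,-139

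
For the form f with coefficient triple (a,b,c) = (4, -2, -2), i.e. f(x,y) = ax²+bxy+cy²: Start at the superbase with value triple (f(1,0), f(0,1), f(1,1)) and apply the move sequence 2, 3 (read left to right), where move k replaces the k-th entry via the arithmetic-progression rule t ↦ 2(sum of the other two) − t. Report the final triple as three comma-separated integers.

start (4,-2,0) = (f(1,0),f(0,1),f(1,1))
replace slot 2: 2·(4+0) − (-2) = 10 → (4,10,0)
replace slot 3: 2·(4+10) − 0 = 28 → (4,10,28)

4,10,28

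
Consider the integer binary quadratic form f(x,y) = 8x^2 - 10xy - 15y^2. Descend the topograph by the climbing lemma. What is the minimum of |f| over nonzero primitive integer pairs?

descent: ρ → (-15,10,8)  [lands on river]
river: ρ → (8,22,-3)
river: ρ → (-3,20,15)
river: ρ → (15,10,-8)
river: ρ → (-8,22,3)
river: ρ → (3,20,-15)
closes: descent 1, river 6
min |a| on river = 3

3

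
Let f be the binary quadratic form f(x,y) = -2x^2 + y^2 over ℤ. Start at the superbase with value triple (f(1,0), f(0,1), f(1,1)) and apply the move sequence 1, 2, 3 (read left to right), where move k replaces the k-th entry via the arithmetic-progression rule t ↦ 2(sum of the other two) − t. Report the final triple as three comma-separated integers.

start (-2,1,-1) = (f(1,0),f(0,1),f(1,1))
replace slot 1: 2·(1+(-1)) − (-2) = 2 → (2,1,-1)
replace slot 2: 2·(2+(-1)) − 1 = 1 → (2,1,-1)
replace slot 3: 2·(2+1) − (-1) = 7 → (2,1,7)

2,1,7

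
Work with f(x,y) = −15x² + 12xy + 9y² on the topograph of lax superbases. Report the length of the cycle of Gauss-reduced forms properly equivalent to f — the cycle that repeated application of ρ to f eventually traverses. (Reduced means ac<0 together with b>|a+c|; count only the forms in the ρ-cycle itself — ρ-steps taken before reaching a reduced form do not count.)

D = 684, ⌊√D⌋ = 26
river: ρ → (9,24,-3)
river: ρ → (-3,24,9)
river: ρ → (9,12,-15)
river: ρ → (-15,18,6)
river: ρ → (6,18,-15)
river: ρ → (-15,12,9)
ρ-cycle length = 6 (tail of 0 descent steps not counted)

6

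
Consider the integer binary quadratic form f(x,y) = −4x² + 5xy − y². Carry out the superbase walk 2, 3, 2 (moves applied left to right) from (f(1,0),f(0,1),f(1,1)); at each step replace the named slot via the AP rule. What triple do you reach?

start (-4,-1,0) = (f(1,0),f(0,1),f(1,1))
replace slot 2: 2·((-4)+0) − (-1) = -7 → (-4,-7,0)
replace slot 3: 2·((-4)+(-7)) − 0 = -22 → (-4,-7,-22)
replace slot 2: 2·((-4)+(-22)) − (-7) = -45 → (-4,-45,-22)

-4,-45,-22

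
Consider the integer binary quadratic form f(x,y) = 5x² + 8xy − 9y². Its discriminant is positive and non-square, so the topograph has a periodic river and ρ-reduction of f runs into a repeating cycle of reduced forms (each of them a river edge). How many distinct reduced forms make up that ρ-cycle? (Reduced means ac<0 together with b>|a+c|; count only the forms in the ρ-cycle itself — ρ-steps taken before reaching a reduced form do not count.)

D = 244, ⌊√D⌋ = 15
river: ρ → (-9,10,4)
river: ρ → (4,14,-3)
river: ρ → (-3,10,12)
river: ρ → (12,14,-1)
river: ρ → (-1,14,12)
river: ρ → (12,10,-3)
river: ρ → (-3,14,4)
river: ρ → (4,10,-9)
river: ρ → (-9,8,5)
river: ρ → (5,12,-5)
river: ρ → (-5,8,9)
river: ρ → (9,10,-4)
river: ρ → (-4,14,3)
river: ρ → (3,10,-12)
river: ρ → (-12,14,1)
river: ρ → (1,14,-12)
river: ρ → (-12,10,3)
river: ρ → (3,14,-4)
river: ρ → (-4,10,9)
river: ρ → (9,8,-5)
river: ρ → (-5,12,5)
river: ρ → (5,8,-9)
ρ-cycle length = 22 (tail of 0 descent steps not counted)

22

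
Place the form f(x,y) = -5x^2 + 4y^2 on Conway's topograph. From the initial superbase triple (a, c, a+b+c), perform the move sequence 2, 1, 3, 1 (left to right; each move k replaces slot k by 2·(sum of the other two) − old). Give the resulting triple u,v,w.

start (-5,4,-1) = (f(1,0),f(0,1),f(1,1))
replace slot 2: 2·((-5)+(-1)) − 4 = -16 → (-5,-16,-1)
replace slot 1: 2·((-16)+(-1)) − (-5) = -29 → (-29,-16,-1)
replace slot 3: 2·((-29)+(-16)) − (-1) = -89 → (-29,-16,-89)
replace slot 1: 2·((-16)+(-89)) − (-29) = -181 → (-181,-16,-89)

-181,-16,-89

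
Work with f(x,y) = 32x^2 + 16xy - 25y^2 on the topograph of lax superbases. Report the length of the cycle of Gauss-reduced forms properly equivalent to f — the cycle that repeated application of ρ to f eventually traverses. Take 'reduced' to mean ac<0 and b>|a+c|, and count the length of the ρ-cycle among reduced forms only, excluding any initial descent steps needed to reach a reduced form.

D = 3456, ⌊√D⌋ = 58
river: ρ → (-25,34,23)
river: ρ → (23,58,-1)
river: ρ → (-1,58,23)
river: ρ → (23,34,-25)
river: ρ → (-25,16,32)
river: ρ → (32,48,-9)
river: ρ → (-9,42,47)
river: ρ → (47,52,-4)
river: ρ → (-4,52,47)
river: ρ → (47,42,-9)
river: ρ → (-9,48,32)
river: ρ → (32,16,-25)
ρ-cycle length = 12 (tail of 0 descent steps not counted)

12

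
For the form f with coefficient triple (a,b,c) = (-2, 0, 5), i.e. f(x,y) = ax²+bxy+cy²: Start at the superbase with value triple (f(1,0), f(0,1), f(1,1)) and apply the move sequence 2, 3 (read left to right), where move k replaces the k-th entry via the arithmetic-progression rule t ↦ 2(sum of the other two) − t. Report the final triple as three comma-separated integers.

start (-2,5,3) = (f(1,0),f(0,1),f(1,1))
replace slot 2: 2·((-2)+3) − 5 = -3 → (-2,-3,3)
replace slot 3: 2·((-2)+(-3)) − 3 = -13 → (-2,-3,-13)

-2,-3,-13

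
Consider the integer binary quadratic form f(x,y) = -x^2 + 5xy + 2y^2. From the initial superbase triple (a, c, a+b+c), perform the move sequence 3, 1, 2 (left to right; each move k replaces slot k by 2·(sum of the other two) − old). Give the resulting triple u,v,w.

start (-1,2,6) = (f(1,0),f(0,1),f(1,1))
replace slot 3: 2·((-1)+2) − 6 = -4 → (-1,2,-4)
replace slot 1: 2·(2+(-4)) − (-1) = -3 → (-3,2,-4)
replace slot 2: 2·((-3)+(-4)) − 2 = -16 → (-3,-16,-4)

-3,-16,-4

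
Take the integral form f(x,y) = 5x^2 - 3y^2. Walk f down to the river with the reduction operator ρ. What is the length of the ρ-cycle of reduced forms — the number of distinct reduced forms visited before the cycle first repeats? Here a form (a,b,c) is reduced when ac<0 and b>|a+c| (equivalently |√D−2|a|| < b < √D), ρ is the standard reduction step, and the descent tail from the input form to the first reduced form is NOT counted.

D = 60, ⌊√D⌋ = 7
descent: ρ → (-3,6,2)  [lands on river]
river: ρ → (2,6,-3)
ρ-cycle length = 2 (tail of 1 descent step not counted)

2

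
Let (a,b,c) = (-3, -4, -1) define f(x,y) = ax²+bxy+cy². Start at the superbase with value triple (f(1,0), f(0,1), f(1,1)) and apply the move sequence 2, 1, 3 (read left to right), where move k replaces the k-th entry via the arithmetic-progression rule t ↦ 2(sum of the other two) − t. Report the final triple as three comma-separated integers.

start (-3,-1,-8) = (f(1,0),f(0,1),f(1,1))
replace slot 2: 2·((-3)+(-8)) − (-1) = -21 → (-3,-21,-8)
replace slot 1: 2·((-21)+(-8)) − (-3) = -55 → (-55,-21,-8)
replace slot 3: 2·((-55)+(-21)) − (-8) = -144 → (-55,-21,-144)

-55,-21,-144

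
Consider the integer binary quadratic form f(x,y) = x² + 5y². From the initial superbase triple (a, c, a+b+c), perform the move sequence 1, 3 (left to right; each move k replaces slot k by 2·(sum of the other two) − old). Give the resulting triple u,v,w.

start (1,5,6) = (f(1,0),f(0,1),f(1,1))
replace slot 1: 2·(5+6) − 1 = 21 → (21,5,6)
replace slot 3: 2·(21+5) − 6 = 46 → (21,5,46)

21,5,46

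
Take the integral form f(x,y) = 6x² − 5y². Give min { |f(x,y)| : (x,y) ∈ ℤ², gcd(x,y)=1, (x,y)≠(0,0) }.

descent: ρ → (-5,10,1)  [lands on river]
river: ρ → (1,10,-5)
closes: descent 1, river 2
min |a| on river = 1

1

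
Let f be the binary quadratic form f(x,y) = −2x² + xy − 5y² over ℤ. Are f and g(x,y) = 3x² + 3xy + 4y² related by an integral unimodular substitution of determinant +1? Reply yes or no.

D₁ = -39, D₂ = -39
f is negative-definite; reduce −f:
−f: reduced (well bottom): (2,-1,5) with a≤c, −a<b≤a
flip sign back: reduced form of f is (-2,1,-5)
g: reduced (well bottom): (3,3,4) with a≤c, −a<b≤a
reduced forms (-2, 1, -5) vs (3, 3, 4) ⇒ inequivalent

no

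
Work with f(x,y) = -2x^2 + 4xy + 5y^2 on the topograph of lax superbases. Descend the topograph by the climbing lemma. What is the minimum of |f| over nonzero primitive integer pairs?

river: ρ → (5,6,-1)
river: ρ → (-1,6,5)
river: ρ → (5,4,-2)
river: ρ → (-2,4,5)
closes: descent 0, river 4
min |a| on river = 1

1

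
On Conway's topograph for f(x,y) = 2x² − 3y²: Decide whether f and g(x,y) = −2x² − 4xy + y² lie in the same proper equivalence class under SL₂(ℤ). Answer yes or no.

D₁ = 24, D₂ = 24
river cycle of f (length 2): (2, 4, -1), (-1, 4, 2)
river cycle of g (length 2): (1, 4, -2), (-2, 4, 1)
cycles differ ⇒ inequivalent

no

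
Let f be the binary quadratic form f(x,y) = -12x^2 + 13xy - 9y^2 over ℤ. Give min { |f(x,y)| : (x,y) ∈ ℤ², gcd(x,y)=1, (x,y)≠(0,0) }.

translate: b→11 (≡-13 mod 24), so (12,-13,9)→(12,11,8)
flip: (12,11,8)→(8,-11,12)
translate: b→5 (≡-11 mod 16), so (8,-11,12)→(8,5,9)
reduced (well bottom): (8,5,9) with a≤c, −a<b≤a
well minimum |f| = |-8| = 8 (negative-definite)

8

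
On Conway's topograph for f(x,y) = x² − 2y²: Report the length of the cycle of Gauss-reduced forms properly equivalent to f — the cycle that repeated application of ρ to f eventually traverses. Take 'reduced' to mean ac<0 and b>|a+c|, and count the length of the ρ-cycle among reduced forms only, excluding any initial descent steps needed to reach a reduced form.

D = 8, ⌊√D⌋ = 2
descent: ρ → (-2,0,1)
descent: ρ → (1,2,-1)  [lands on river]
river: ρ → (-1,2,1)
ρ-cycle length = 2 (tail of 2 descent steps not counted)

2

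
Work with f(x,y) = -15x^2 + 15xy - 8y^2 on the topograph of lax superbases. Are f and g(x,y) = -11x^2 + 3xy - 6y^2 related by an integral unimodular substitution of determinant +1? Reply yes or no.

D₁ = -255, D₂ = -255
f is negative-definite; reduce −f:
−f: translate: b→15 (≡-15 mod 30), so (15,-15,8)→(15,15,8)
−f: flip: (15,15,8)→(8,-15,15)
−f: translate: b→1 (≡-15 mod 16), so (8,-15,15)→(8,1,8)
−f: reduced (well bottom): (8,1,8) with a≤c, −a<b≤a
flip sign back: reduced form of f is (-8,-1,-8)
g is negative-definite; reduce −g:
−g: flip: (11,-3,6)→(6,3,11)
−g: reduced (well bottom): (6,3,11) with a≤c, −a<b≤a
flip sign back: reduced form of g is (-6,-3,-11)
reduced forms (-8, -1, -8) vs (-6, -3, -11) ⇒ inequivalent

no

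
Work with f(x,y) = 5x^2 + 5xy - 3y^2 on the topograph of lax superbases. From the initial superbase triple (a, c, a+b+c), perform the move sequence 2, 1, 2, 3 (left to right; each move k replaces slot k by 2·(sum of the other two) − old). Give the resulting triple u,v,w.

start (5,-3,7) = (f(1,0),f(0,1),f(1,1))
replace slot 2: 2·(5+7) − (-3) = 27 → (5,27,7)
replace slot 1: 2·(27+7) − 5 = 63 → (63,27,7)
replace slot 2: 2·(63+7) − 27 = 113 → (63,113,7)
replace slot 3: 2·(63+113) − 7 = 345 → (63,113,345)

63,113,345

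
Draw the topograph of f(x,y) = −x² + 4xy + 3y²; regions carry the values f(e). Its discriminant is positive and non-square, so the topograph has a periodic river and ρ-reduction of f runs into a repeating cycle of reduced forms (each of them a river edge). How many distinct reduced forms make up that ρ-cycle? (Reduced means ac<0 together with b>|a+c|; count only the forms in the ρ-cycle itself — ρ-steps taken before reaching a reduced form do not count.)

D = 28, ⌊√D⌋ = 5
river: ρ → (3,2,-2)
river: ρ → (-2,2,3)
river: ρ → (3,4,-1)
river: ρ → (-1,4,3)
ρ-cycle length = 4 (tail of 0 descent steps not counted)

4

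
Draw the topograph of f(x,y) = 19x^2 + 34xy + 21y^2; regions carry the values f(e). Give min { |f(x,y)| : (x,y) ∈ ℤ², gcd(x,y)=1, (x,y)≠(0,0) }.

translate: b→-4 (≡34 mod 38), so (19,34,21)→(19,-4,6)
flip: (19,-4,6)→(6,4,19)
reduced (well bottom): (6,4,19) with a≤c, −a<b≤a
well minimum = a = 6

6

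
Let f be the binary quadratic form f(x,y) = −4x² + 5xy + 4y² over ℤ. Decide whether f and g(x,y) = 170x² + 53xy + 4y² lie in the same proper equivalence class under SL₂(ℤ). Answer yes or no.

D₁ = 89, D₂ = 89
river cycle of f (length 14): (4, 3, -5), (-5, 7, 2), (2, 9, -1), (-1, 9, 2), (2, 7, -5), (-5, 3, 4), (4, 5, -4), (-4, 3, 5), (5, 7, -2), (-2, 9, 1), … (4 more)
river cycle of g (length 14): (4, 3, -5), (-5, 7, 2), (2, 9, -1), (-1, 9, 2), (2, 7, -5), (-5, 3, 4), (4, 5, -4), (-4, 3, 5), (5, 7, -2), (-2, 9, 1), … (4 more)
cycles coincide ⇒ equivalent

yes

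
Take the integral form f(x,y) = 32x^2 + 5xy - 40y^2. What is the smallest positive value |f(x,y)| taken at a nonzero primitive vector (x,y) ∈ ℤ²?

descent: ρ → (-40,-5,32)
descent: ρ → (32,69,-3)  [lands on river]
river: ρ → (-3,69,32)
river: ρ → (32,59,-13)
river: ρ → (-13,71,2)
river: ρ → (2,69,-48)
river: ρ → (-48,27,23)
river: ρ → (23,65,-10)
river: ρ → (-10,55,53)
river: ρ → (53,51,-12)
river: ρ → (-12,69,8)
river: ρ → (8,59,-52)
river: ρ → (-52,45,15)
river: ρ → (15,45,-52)
river: ρ → (-52,59,8)
river: ρ → (8,69,-12)
river: ρ → (-12,51,53)
river: ρ → (53,55,-10)
river: ρ → (-10,65,23)
river: ρ → (23,27,-48)
river: ρ → (-48,69,2)
river: ρ → (2,71,-13)
river: ρ → (-13,59,32)
closes: descent 2, river 22
min |a| on river = 2

2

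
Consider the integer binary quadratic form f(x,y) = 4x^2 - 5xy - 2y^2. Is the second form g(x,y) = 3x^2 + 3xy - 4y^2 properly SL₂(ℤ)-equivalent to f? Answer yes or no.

D₁ = 57, D₂ = 57
river cycle of f (length 6): (-2, 5, 4), (4, 3, -3), (-3, 3, 4), (4, 5, -2), (-2, 7, 1), (1, 7, -2)
river cycle of g (length 6): (-4, 5, 2), (2, 7, -1), (-1, 7, 2), (2, 5, -4), (-4, 3, 3), (3, 3, -4)
cycles differ ⇒ inequivalent

no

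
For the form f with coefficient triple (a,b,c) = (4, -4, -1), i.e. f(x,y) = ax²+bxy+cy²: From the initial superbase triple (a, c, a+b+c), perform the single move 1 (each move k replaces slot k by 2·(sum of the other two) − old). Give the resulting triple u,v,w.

start (4,-1,-1) = (f(1,0),f(0,1),f(1,1))
replace slot 1: 2·((-1)+(-1)) − 4 = -8 → (-8,-1,-1)

-8,-1,-1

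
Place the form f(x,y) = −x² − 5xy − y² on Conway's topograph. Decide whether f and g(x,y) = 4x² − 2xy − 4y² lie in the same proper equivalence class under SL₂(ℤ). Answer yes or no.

D₁ = 21, D₂ = 68
discriminants differ ⇒ not SL₂(ℤ)-equivalent

no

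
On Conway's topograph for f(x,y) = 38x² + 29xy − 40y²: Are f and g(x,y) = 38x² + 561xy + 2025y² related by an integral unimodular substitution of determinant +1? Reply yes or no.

D₁ = 6921, D₂ = 6921
river cycle of f (length 66): (-40, 51, 27), (27, 57, -34), (-34, 79, 5), (5, 81, -18), (-18, 63, 41), (41, 19, -40), (-40, 61, 20), (20, 59, -43), (-43, 27, 36), (36, 45, -34), … (56 more)
river cycle of g (length 66): (38, 29, -40), (-40, 51, 27), (27, 57, -34), (-34, 79, 5), (5, 81, -18), (-18, 63, 41), (41, 19, -40), (-40, 61, 20), (20, 59, -43), (-43, 27, 36), … (56 more)
cycles coincide ⇒ equivalent

yes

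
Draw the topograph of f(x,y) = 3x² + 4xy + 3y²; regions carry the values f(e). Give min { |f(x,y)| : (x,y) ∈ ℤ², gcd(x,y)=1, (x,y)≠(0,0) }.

translate: b→-2 (≡4 mod 6), so (3,4,3)→(3,-2,2)
flip: (3,-2,2)→(2,2,3)
reduced (well bottom): (2,2,3) with a≤c, −a<b≤a
well minimum = a = 2

2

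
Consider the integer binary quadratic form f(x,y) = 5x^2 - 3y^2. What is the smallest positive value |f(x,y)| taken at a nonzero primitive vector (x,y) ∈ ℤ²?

descent: ρ → (-3,6,2)  [lands on river]
river: ρ → (2,6,-3)
closes: descent 1, river 2
min |a| on river = 2

2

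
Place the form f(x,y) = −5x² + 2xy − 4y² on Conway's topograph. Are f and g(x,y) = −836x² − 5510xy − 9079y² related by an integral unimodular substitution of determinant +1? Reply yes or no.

D₁ = -76, D₂ = -76
f is negative-definite; reduce −f:
−f: flip: (5,-2,4)→(4,2,5)
−f: reduced (well bottom): (4,2,5) with a≤c, −a<b≤a
flip sign back: reduced form of f is (-4,-2,-5)
g is negative-definite; reduce −g:
−g: translate: b→494 (≡5510 mod 1672), so (836,5510,9079)→(836,494,73)
−g: flip: (836,494,73)→(73,-494,836)
−g: translate: b→-56 (≡-494 mod 146), so (73,-494,836)→(73,-56,11)
−g: flip: (73,-56,11)→(11,56,73)
−g: translate: b→-10 (≡56 mod 22), so (11,56,73)→(11,-10,4)
−g: flip: (11,-10,4)→(4,10,11)
−g: translate: b→2 (≡10 mod 8), so (4,10,11)→(4,2,5)
−g: reduced (well bottom): (4,2,5) with a≤c, −a<b≤a
flip sign back: reduced form of g is (-4,-2,-5)
reduced forms (-4, -2, -5) vs (-4, -2, -5) ⇒ equivalent

yes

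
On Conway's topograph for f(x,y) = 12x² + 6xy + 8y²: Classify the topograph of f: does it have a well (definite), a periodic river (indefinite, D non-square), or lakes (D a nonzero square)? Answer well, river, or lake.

D = b²−4ac = 6² − 4·12·8 = -348
D < 0 ⇒ definite ⇒ every region one sign ⇒ single well

well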